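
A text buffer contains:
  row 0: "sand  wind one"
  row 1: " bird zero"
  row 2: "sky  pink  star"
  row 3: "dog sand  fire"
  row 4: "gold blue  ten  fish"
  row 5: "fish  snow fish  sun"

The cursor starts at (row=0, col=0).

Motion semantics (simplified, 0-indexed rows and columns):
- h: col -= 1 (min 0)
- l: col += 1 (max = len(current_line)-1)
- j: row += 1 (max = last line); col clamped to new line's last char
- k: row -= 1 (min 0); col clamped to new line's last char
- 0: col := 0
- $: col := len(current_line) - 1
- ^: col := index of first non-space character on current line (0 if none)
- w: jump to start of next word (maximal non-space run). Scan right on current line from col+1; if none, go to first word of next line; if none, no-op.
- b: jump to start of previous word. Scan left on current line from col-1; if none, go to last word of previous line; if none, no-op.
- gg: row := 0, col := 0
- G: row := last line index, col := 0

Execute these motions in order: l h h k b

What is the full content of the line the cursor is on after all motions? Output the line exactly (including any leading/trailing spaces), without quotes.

Answer: sand  wind one

Derivation:
After 1 (l): row=0 col=1 char='a'
After 2 (h): row=0 col=0 char='s'
After 3 (h): row=0 col=0 char='s'
After 4 (k): row=0 col=0 char='s'
After 5 (b): row=0 col=0 char='s'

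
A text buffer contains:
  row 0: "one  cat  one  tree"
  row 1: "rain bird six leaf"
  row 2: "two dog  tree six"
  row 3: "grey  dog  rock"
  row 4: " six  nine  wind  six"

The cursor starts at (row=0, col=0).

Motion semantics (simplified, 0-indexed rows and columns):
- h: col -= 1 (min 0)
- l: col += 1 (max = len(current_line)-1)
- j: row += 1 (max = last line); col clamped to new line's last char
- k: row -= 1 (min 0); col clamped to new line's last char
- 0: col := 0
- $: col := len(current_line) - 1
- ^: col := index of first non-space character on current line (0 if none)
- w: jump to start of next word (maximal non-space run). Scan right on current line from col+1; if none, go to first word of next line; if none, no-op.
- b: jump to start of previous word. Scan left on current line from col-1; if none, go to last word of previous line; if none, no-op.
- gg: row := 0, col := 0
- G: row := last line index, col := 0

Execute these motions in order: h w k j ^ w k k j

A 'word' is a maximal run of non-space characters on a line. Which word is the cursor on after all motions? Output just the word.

After 1 (h): row=0 col=0 char='o'
After 2 (w): row=0 col=5 char='c'
After 3 (k): row=0 col=5 char='c'
After 4 (j): row=1 col=5 char='b'
After 5 (^): row=1 col=0 char='r'
After 6 (w): row=1 col=5 char='b'
After 7 (k): row=0 col=5 char='c'
After 8 (k): row=0 col=5 char='c'
After 9 (j): row=1 col=5 char='b'

Answer: bird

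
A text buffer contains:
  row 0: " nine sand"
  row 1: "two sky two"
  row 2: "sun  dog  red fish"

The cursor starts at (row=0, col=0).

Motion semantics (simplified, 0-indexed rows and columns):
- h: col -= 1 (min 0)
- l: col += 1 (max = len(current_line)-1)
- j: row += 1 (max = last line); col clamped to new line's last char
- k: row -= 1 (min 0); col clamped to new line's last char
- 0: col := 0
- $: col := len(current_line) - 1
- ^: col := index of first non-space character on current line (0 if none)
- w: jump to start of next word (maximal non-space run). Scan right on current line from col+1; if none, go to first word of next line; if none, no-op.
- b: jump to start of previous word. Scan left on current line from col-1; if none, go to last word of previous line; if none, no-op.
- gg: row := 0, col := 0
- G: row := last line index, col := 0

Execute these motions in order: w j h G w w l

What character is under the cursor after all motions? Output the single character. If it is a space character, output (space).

Answer: e

Derivation:
After 1 (w): row=0 col=1 char='n'
After 2 (j): row=1 col=1 char='w'
After 3 (h): row=1 col=0 char='t'
After 4 (G): row=2 col=0 char='s'
After 5 (w): row=2 col=5 char='d'
After 6 (w): row=2 col=10 char='r'
After 7 (l): row=2 col=11 char='e'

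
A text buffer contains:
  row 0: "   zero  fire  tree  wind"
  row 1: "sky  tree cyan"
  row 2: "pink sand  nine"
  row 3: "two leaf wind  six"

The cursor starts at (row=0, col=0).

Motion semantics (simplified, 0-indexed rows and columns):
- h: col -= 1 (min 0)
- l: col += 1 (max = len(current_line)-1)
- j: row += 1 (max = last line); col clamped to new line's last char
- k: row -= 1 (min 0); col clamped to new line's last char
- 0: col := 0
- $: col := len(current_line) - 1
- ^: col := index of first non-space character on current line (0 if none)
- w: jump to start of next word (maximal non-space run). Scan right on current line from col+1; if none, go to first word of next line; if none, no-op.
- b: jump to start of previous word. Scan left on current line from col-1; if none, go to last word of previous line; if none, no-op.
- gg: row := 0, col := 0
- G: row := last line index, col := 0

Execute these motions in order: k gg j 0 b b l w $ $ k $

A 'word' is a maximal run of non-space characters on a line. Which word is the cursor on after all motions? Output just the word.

After 1 (k): row=0 col=0 char='_'
After 2 (gg): row=0 col=0 char='_'
After 3 (j): row=1 col=0 char='s'
After 4 (0): row=1 col=0 char='s'
After 5 (b): row=0 col=21 char='w'
After 6 (b): row=0 col=15 char='t'
After 7 (l): row=0 col=16 char='r'
After 8 (w): row=0 col=21 char='w'
After 9 ($): row=0 col=24 char='d'
After 10 ($): row=0 col=24 char='d'
After 11 (k): row=0 col=24 char='d'
After 12 ($): row=0 col=24 char='d'

Answer: wind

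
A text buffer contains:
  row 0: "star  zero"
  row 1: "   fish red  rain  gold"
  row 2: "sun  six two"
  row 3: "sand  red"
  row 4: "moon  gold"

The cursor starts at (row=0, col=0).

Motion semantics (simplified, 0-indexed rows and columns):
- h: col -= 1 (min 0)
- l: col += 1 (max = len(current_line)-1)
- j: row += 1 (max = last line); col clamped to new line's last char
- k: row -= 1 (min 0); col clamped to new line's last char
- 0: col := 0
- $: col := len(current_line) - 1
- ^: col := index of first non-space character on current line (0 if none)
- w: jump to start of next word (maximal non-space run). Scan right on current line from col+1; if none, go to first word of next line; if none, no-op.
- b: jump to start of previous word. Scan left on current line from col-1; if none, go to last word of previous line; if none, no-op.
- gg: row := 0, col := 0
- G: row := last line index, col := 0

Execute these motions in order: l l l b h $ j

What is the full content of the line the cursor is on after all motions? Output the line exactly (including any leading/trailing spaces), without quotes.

After 1 (l): row=0 col=1 char='t'
After 2 (l): row=0 col=2 char='a'
After 3 (l): row=0 col=3 char='r'
After 4 (b): row=0 col=0 char='s'
After 5 (h): row=0 col=0 char='s'
After 6 ($): row=0 col=9 char='o'
After 7 (j): row=1 col=9 char='e'

Answer:    fish red  rain  gold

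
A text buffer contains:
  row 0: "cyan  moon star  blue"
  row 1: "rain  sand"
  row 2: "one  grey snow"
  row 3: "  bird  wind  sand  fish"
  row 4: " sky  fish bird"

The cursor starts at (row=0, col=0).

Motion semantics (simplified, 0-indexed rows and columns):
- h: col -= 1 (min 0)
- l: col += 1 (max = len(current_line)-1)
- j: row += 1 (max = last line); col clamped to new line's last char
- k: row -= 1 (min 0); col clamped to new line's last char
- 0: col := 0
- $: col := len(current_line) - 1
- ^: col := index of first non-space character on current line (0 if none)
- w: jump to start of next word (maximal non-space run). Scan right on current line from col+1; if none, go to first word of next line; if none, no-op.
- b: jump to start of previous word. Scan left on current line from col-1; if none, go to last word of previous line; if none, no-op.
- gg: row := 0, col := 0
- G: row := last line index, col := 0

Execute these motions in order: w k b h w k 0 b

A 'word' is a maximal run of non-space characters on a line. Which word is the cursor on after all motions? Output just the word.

After 1 (w): row=0 col=6 char='m'
After 2 (k): row=0 col=6 char='m'
After 3 (b): row=0 col=0 char='c'
After 4 (h): row=0 col=0 char='c'
After 5 (w): row=0 col=6 char='m'
After 6 (k): row=0 col=6 char='m'
After 7 (0): row=0 col=0 char='c'
After 8 (b): row=0 col=0 char='c'

Answer: cyan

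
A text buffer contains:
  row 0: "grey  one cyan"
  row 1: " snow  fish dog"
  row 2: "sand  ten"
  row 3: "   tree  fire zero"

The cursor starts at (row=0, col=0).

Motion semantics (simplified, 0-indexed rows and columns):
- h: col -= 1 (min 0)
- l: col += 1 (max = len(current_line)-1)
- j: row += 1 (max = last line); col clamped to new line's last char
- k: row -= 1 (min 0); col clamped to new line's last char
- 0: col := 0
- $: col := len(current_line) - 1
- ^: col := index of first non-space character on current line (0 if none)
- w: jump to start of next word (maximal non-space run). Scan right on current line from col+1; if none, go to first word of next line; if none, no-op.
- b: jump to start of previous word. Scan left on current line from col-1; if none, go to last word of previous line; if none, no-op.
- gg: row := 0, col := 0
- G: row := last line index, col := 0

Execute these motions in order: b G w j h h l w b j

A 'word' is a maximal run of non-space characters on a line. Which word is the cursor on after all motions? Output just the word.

After 1 (b): row=0 col=0 char='g'
After 2 (G): row=3 col=0 char='_'
After 3 (w): row=3 col=3 char='t'
After 4 (j): row=3 col=3 char='t'
After 5 (h): row=3 col=2 char='_'
After 6 (h): row=3 col=1 char='_'
After 7 (l): row=3 col=2 char='_'
After 8 (w): row=3 col=3 char='t'
After 9 (b): row=2 col=6 char='t'
After 10 (j): row=3 col=6 char='e'

Answer: tree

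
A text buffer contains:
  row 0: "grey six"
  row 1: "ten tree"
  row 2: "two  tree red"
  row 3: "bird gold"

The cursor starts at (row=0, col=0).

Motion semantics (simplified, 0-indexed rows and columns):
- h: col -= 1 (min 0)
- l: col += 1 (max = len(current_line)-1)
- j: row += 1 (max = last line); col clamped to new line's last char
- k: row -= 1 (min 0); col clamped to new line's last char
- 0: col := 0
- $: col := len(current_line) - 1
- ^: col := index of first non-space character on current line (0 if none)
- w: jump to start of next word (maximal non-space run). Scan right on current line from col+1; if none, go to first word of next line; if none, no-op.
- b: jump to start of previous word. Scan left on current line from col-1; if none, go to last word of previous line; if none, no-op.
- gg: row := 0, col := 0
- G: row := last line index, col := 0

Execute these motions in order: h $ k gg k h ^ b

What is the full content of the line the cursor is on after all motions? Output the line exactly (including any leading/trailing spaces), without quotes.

Answer: grey six

Derivation:
After 1 (h): row=0 col=0 char='g'
After 2 ($): row=0 col=7 char='x'
After 3 (k): row=0 col=7 char='x'
After 4 (gg): row=0 col=0 char='g'
After 5 (k): row=0 col=0 char='g'
After 6 (h): row=0 col=0 char='g'
After 7 (^): row=0 col=0 char='g'
After 8 (b): row=0 col=0 char='g'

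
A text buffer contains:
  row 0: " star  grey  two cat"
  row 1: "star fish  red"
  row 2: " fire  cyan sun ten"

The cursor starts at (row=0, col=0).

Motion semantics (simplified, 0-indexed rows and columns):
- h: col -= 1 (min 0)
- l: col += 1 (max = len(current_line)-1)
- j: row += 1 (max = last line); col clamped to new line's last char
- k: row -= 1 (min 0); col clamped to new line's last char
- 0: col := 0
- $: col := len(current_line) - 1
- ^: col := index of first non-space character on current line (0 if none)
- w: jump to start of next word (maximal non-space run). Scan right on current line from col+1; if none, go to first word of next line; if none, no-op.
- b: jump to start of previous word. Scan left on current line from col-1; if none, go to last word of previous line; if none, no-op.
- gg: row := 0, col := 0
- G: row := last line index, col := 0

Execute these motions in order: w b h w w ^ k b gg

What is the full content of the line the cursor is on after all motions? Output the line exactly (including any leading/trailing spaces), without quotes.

Answer:  star  grey  two cat

Derivation:
After 1 (w): row=0 col=1 char='s'
After 2 (b): row=0 col=1 char='s'
After 3 (h): row=0 col=0 char='_'
After 4 (w): row=0 col=1 char='s'
After 5 (w): row=0 col=7 char='g'
After 6 (^): row=0 col=1 char='s'
After 7 (k): row=0 col=1 char='s'
After 8 (b): row=0 col=1 char='s'
After 9 (gg): row=0 col=0 char='_'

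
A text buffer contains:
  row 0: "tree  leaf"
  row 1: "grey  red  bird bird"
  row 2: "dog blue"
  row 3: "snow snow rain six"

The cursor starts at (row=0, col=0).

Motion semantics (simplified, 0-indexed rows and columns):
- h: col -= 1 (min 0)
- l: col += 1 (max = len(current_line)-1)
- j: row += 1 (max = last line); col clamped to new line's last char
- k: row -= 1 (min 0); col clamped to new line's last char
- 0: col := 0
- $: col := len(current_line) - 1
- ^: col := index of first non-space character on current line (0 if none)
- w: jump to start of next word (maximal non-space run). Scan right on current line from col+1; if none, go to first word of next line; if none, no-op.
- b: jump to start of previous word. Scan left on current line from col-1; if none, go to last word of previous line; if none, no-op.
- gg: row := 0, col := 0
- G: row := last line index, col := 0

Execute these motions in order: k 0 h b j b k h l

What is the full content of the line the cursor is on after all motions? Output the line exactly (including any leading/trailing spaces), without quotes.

Answer: tree  leaf

Derivation:
After 1 (k): row=0 col=0 char='t'
After 2 (0): row=0 col=0 char='t'
After 3 (h): row=0 col=0 char='t'
After 4 (b): row=0 col=0 char='t'
After 5 (j): row=1 col=0 char='g'
After 6 (b): row=0 col=6 char='l'
After 7 (k): row=0 col=6 char='l'
After 8 (h): row=0 col=5 char='_'
After 9 (l): row=0 col=6 char='l'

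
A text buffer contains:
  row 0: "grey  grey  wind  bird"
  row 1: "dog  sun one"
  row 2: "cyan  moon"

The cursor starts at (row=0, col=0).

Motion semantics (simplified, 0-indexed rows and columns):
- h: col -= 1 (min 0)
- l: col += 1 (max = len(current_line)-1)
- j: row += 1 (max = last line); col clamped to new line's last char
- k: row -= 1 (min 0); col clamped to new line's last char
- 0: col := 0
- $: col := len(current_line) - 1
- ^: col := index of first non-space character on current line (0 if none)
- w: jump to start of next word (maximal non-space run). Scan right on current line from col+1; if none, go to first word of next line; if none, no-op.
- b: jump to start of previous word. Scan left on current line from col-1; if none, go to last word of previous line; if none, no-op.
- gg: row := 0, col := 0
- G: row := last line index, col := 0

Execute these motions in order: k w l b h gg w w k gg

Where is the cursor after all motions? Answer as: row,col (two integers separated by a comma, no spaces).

Answer: 0,0

Derivation:
After 1 (k): row=0 col=0 char='g'
After 2 (w): row=0 col=6 char='g'
After 3 (l): row=0 col=7 char='r'
After 4 (b): row=0 col=6 char='g'
After 5 (h): row=0 col=5 char='_'
After 6 (gg): row=0 col=0 char='g'
After 7 (w): row=0 col=6 char='g'
After 8 (w): row=0 col=12 char='w'
After 9 (k): row=0 col=12 char='w'
After 10 (gg): row=0 col=0 char='g'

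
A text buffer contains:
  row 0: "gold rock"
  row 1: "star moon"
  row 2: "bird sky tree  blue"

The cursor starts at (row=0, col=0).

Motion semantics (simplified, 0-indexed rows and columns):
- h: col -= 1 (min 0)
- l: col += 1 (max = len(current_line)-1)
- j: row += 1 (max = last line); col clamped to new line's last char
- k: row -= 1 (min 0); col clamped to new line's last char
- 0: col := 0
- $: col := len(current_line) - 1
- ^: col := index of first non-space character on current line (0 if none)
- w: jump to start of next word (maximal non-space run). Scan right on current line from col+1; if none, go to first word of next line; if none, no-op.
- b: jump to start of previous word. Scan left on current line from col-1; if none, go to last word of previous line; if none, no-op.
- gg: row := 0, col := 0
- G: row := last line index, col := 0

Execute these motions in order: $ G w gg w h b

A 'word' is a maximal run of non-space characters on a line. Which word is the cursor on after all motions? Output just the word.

Answer: gold

Derivation:
After 1 ($): row=0 col=8 char='k'
After 2 (G): row=2 col=0 char='b'
After 3 (w): row=2 col=5 char='s'
After 4 (gg): row=0 col=0 char='g'
After 5 (w): row=0 col=5 char='r'
After 6 (h): row=0 col=4 char='_'
After 7 (b): row=0 col=0 char='g'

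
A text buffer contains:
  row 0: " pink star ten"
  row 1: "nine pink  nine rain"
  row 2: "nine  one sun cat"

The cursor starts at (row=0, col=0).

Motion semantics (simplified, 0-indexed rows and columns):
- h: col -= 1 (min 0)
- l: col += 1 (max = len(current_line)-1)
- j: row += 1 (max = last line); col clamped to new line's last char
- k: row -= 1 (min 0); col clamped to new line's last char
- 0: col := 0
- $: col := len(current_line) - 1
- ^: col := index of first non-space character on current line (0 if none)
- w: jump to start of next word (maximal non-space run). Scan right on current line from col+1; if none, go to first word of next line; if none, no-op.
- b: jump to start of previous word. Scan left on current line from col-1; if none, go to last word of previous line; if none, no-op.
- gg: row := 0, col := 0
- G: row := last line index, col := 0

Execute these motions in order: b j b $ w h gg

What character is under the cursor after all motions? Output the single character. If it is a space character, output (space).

After 1 (b): row=0 col=0 char='_'
After 2 (j): row=1 col=0 char='n'
After 3 (b): row=0 col=11 char='t'
After 4 ($): row=0 col=13 char='n'
After 5 (w): row=1 col=0 char='n'
After 6 (h): row=1 col=0 char='n'
After 7 (gg): row=0 col=0 char='_'

Answer: (space)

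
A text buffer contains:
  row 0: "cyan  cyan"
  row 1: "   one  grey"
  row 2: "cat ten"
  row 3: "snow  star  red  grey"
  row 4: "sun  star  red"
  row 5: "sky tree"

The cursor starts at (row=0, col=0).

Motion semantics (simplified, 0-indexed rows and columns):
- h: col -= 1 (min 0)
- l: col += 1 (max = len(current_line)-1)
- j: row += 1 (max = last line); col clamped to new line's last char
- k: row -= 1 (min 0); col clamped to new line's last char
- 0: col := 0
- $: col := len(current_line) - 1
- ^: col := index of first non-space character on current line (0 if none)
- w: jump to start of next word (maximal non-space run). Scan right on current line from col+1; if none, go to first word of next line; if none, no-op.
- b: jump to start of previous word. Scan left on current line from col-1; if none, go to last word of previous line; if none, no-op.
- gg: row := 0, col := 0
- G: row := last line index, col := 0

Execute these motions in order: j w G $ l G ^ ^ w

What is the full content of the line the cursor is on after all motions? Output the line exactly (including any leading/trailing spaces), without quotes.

After 1 (j): row=1 col=0 char='_'
After 2 (w): row=1 col=3 char='o'
After 3 (G): row=5 col=0 char='s'
After 4 ($): row=5 col=7 char='e'
After 5 (l): row=5 col=7 char='e'
After 6 (G): row=5 col=0 char='s'
After 7 (^): row=5 col=0 char='s'
After 8 (^): row=5 col=0 char='s'
After 9 (w): row=5 col=4 char='t'

Answer: sky tree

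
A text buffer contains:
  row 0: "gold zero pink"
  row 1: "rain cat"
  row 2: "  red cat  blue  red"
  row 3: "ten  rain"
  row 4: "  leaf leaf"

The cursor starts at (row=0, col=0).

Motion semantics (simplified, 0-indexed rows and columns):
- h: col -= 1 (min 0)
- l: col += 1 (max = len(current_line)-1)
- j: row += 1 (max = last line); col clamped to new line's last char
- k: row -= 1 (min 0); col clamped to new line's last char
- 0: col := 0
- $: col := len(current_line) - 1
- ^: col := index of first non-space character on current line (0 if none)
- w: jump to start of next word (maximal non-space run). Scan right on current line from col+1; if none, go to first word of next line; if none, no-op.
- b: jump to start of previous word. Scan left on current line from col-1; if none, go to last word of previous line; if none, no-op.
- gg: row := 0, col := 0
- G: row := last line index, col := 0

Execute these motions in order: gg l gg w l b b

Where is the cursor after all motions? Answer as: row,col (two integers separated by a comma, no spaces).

Answer: 0,0

Derivation:
After 1 (gg): row=0 col=0 char='g'
After 2 (l): row=0 col=1 char='o'
After 3 (gg): row=0 col=0 char='g'
After 4 (w): row=0 col=5 char='z'
After 5 (l): row=0 col=6 char='e'
After 6 (b): row=0 col=5 char='z'
After 7 (b): row=0 col=0 char='g'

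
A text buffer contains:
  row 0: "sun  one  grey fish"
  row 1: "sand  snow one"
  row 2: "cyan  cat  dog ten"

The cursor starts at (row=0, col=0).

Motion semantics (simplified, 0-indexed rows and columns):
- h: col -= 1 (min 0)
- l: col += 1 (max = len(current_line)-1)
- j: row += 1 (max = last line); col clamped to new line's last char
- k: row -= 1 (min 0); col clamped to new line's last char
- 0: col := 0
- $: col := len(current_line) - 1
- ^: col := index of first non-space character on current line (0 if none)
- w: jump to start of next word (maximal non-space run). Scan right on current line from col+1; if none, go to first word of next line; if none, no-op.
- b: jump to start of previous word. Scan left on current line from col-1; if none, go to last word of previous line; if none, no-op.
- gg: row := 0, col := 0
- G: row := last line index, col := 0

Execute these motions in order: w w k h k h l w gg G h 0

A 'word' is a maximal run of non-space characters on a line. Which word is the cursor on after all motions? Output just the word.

Answer: cyan

Derivation:
After 1 (w): row=0 col=5 char='o'
After 2 (w): row=0 col=10 char='g'
After 3 (k): row=0 col=10 char='g'
After 4 (h): row=0 col=9 char='_'
After 5 (k): row=0 col=9 char='_'
After 6 (h): row=0 col=8 char='_'
After 7 (l): row=0 col=9 char='_'
After 8 (w): row=0 col=10 char='g'
After 9 (gg): row=0 col=0 char='s'
After 10 (G): row=2 col=0 char='c'
After 11 (h): row=2 col=0 char='c'
After 12 (0): row=2 col=0 char='c'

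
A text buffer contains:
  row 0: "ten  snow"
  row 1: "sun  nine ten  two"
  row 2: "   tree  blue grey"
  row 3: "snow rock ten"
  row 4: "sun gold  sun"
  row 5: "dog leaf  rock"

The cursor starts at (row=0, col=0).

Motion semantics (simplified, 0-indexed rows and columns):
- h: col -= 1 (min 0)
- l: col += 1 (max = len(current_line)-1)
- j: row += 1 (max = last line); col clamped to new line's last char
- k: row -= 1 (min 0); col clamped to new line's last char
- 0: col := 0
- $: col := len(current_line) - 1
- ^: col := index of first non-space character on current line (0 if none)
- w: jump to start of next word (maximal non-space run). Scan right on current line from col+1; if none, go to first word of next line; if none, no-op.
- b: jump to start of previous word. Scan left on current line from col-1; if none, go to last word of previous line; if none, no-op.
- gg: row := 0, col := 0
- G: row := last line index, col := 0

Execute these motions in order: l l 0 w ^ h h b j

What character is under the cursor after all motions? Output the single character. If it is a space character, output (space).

Answer: s

Derivation:
After 1 (l): row=0 col=1 char='e'
After 2 (l): row=0 col=2 char='n'
After 3 (0): row=0 col=0 char='t'
After 4 (w): row=0 col=5 char='s'
After 5 (^): row=0 col=0 char='t'
After 6 (h): row=0 col=0 char='t'
After 7 (h): row=0 col=0 char='t'
After 8 (b): row=0 col=0 char='t'
After 9 (j): row=1 col=0 char='s'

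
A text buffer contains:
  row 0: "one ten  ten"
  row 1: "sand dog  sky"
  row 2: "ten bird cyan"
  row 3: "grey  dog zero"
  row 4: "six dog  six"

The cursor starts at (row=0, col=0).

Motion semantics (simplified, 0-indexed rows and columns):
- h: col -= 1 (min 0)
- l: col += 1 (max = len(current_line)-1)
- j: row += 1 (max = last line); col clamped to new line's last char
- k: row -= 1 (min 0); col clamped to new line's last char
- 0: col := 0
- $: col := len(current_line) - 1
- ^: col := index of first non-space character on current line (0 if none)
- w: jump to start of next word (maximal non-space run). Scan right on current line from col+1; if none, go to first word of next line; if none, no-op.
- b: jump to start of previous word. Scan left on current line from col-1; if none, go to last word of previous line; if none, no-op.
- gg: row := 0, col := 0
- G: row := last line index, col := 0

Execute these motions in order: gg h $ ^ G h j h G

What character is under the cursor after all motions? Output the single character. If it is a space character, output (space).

After 1 (gg): row=0 col=0 char='o'
After 2 (h): row=0 col=0 char='o'
After 3 ($): row=0 col=11 char='n'
After 4 (^): row=0 col=0 char='o'
After 5 (G): row=4 col=0 char='s'
After 6 (h): row=4 col=0 char='s'
After 7 (j): row=4 col=0 char='s'
After 8 (h): row=4 col=0 char='s'
After 9 (G): row=4 col=0 char='s'

Answer: s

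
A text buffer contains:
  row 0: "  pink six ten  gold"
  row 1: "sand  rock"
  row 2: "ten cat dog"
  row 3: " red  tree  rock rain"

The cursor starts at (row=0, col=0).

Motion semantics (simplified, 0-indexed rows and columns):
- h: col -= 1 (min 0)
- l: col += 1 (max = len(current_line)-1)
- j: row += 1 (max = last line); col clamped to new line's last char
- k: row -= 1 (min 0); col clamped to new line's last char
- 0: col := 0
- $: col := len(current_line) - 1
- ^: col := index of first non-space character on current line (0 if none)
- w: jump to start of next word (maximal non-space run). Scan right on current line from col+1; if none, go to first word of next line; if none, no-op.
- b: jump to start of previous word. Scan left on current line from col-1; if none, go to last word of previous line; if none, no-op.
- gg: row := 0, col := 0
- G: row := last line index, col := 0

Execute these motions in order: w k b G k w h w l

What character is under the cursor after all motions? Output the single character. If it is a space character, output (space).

Answer: a

Derivation:
After 1 (w): row=0 col=2 char='p'
After 2 (k): row=0 col=2 char='p'
After 3 (b): row=0 col=2 char='p'
After 4 (G): row=3 col=0 char='_'
After 5 (k): row=2 col=0 char='t'
After 6 (w): row=2 col=4 char='c'
After 7 (h): row=2 col=3 char='_'
After 8 (w): row=2 col=4 char='c'
After 9 (l): row=2 col=5 char='a'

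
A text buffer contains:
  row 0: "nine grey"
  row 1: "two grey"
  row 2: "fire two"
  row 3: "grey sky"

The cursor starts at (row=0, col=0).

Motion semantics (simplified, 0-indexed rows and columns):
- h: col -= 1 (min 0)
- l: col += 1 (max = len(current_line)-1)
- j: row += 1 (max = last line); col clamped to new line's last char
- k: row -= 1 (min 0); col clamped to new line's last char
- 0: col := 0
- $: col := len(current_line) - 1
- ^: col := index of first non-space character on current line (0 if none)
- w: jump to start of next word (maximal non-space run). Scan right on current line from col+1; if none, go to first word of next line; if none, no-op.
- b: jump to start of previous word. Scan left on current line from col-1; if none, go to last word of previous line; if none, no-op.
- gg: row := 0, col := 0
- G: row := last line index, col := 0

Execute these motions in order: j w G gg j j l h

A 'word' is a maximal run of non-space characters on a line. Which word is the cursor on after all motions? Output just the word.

After 1 (j): row=1 col=0 char='t'
After 2 (w): row=1 col=4 char='g'
After 3 (G): row=3 col=0 char='g'
After 4 (gg): row=0 col=0 char='n'
After 5 (j): row=1 col=0 char='t'
After 6 (j): row=2 col=0 char='f'
After 7 (l): row=2 col=1 char='i'
After 8 (h): row=2 col=0 char='f'

Answer: fire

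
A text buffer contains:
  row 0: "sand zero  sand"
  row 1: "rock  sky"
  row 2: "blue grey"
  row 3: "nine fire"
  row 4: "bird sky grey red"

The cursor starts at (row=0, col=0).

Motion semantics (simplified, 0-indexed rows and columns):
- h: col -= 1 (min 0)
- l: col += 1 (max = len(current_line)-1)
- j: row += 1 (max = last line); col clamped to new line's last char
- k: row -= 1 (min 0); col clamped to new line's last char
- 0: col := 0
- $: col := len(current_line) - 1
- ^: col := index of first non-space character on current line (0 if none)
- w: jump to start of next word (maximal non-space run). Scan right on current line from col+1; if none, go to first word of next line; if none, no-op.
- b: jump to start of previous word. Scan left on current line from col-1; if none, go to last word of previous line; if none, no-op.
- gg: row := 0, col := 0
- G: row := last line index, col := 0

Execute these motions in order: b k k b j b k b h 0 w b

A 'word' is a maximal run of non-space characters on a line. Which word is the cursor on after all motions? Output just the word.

After 1 (b): row=0 col=0 char='s'
After 2 (k): row=0 col=0 char='s'
After 3 (k): row=0 col=0 char='s'
After 4 (b): row=0 col=0 char='s'
After 5 (j): row=1 col=0 char='r'
After 6 (b): row=0 col=11 char='s'
After 7 (k): row=0 col=11 char='s'
After 8 (b): row=0 col=5 char='z'
After 9 (h): row=0 col=4 char='_'
After 10 (0): row=0 col=0 char='s'
After 11 (w): row=0 col=5 char='z'
After 12 (b): row=0 col=0 char='s'

Answer: sand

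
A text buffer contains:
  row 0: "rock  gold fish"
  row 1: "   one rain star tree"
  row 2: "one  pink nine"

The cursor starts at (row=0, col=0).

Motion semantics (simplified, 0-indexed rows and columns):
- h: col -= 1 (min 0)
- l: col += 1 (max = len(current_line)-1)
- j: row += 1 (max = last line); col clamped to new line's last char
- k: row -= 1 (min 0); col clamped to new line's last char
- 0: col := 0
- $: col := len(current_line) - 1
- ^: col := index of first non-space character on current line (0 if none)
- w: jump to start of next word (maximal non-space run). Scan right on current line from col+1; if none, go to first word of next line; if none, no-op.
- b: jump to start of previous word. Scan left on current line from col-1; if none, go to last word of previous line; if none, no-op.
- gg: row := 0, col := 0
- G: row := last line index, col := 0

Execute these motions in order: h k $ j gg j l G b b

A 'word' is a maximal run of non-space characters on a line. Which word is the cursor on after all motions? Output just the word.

After 1 (h): row=0 col=0 char='r'
After 2 (k): row=0 col=0 char='r'
After 3 ($): row=0 col=14 char='h'
After 4 (j): row=1 col=14 char='a'
After 5 (gg): row=0 col=0 char='r'
After 6 (j): row=1 col=0 char='_'
After 7 (l): row=1 col=1 char='_'
After 8 (G): row=2 col=0 char='o'
After 9 (b): row=1 col=17 char='t'
After 10 (b): row=1 col=12 char='s'

Answer: star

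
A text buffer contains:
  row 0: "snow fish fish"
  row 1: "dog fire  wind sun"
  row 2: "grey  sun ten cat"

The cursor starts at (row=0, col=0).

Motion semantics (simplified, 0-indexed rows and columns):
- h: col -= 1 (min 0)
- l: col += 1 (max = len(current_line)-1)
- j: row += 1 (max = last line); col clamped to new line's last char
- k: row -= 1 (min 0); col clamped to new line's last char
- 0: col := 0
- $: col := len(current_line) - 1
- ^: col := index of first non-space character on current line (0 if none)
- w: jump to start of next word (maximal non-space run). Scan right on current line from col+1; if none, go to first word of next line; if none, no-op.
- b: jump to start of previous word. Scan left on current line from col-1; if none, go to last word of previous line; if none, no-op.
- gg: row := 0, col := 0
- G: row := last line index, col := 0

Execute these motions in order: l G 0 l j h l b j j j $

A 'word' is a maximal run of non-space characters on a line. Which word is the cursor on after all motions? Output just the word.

After 1 (l): row=0 col=1 char='n'
After 2 (G): row=2 col=0 char='g'
After 3 (0): row=2 col=0 char='g'
After 4 (l): row=2 col=1 char='r'
After 5 (j): row=2 col=1 char='r'
After 6 (h): row=2 col=0 char='g'
After 7 (l): row=2 col=1 char='r'
After 8 (b): row=2 col=0 char='g'
After 9 (j): row=2 col=0 char='g'
After 10 (j): row=2 col=0 char='g'
After 11 (j): row=2 col=0 char='g'
After 12 ($): row=2 col=16 char='t'

Answer: cat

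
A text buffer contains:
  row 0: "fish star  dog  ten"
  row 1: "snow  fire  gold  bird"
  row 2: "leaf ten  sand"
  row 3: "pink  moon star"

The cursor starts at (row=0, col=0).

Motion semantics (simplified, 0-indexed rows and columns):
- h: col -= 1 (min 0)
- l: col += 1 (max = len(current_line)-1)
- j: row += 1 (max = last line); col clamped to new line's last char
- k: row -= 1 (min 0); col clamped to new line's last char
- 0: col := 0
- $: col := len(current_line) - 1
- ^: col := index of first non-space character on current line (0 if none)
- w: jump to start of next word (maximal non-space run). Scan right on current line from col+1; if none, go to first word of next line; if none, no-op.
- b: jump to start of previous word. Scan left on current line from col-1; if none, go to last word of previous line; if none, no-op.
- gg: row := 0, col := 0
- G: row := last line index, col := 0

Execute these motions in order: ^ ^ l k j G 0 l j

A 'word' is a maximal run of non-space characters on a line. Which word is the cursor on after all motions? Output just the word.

After 1 (^): row=0 col=0 char='f'
After 2 (^): row=0 col=0 char='f'
After 3 (l): row=0 col=1 char='i'
After 4 (k): row=0 col=1 char='i'
After 5 (j): row=1 col=1 char='n'
After 6 (G): row=3 col=0 char='p'
After 7 (0): row=3 col=0 char='p'
After 8 (l): row=3 col=1 char='i'
After 9 (j): row=3 col=1 char='i'

Answer: pink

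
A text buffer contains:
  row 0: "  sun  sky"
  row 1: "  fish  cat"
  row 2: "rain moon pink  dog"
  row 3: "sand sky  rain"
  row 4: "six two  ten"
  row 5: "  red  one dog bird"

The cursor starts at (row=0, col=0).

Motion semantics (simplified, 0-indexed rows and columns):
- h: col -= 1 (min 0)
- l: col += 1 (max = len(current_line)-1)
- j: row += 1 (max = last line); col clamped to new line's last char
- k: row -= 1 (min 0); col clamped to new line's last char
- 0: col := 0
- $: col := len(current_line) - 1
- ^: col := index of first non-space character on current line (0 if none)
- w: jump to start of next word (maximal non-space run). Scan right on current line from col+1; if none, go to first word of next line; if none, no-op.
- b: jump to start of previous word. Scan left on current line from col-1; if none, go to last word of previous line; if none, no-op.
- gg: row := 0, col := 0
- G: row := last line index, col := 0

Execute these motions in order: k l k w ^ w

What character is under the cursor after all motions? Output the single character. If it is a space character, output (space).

Answer: s

Derivation:
After 1 (k): row=0 col=0 char='_'
After 2 (l): row=0 col=1 char='_'
After 3 (k): row=0 col=1 char='_'
After 4 (w): row=0 col=2 char='s'
After 5 (^): row=0 col=2 char='s'
After 6 (w): row=0 col=7 char='s'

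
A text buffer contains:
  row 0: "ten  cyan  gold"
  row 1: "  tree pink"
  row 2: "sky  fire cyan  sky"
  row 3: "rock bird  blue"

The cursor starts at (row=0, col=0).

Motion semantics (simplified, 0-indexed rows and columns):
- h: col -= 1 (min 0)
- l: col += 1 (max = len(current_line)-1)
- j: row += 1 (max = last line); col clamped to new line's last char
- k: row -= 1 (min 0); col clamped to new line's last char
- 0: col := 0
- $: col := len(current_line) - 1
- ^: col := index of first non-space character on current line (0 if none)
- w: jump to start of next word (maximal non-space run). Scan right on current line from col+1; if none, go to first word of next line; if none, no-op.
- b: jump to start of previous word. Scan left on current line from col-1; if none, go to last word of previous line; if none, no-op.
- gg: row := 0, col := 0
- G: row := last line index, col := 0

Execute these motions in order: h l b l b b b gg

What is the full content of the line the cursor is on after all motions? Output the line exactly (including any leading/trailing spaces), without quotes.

Answer: ten  cyan  gold

Derivation:
After 1 (h): row=0 col=0 char='t'
After 2 (l): row=0 col=1 char='e'
After 3 (b): row=0 col=0 char='t'
After 4 (l): row=0 col=1 char='e'
After 5 (b): row=0 col=0 char='t'
After 6 (b): row=0 col=0 char='t'
After 7 (b): row=0 col=0 char='t'
After 8 (gg): row=0 col=0 char='t'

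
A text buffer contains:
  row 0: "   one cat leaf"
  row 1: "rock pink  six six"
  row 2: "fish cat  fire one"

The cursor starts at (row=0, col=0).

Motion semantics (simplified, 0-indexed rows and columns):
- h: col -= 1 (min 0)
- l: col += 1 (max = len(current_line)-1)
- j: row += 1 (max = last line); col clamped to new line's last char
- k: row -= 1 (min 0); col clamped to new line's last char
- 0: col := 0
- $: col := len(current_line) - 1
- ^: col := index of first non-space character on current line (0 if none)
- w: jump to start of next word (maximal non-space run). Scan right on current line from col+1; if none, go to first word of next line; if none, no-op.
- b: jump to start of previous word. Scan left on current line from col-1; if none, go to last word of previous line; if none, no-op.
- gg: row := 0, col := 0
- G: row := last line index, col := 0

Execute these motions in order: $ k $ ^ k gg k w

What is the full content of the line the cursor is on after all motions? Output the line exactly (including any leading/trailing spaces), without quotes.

After 1 ($): row=0 col=14 char='f'
After 2 (k): row=0 col=14 char='f'
After 3 ($): row=0 col=14 char='f'
After 4 (^): row=0 col=3 char='o'
After 5 (k): row=0 col=3 char='o'
After 6 (gg): row=0 col=0 char='_'
After 7 (k): row=0 col=0 char='_'
After 8 (w): row=0 col=3 char='o'

Answer:    one cat leaf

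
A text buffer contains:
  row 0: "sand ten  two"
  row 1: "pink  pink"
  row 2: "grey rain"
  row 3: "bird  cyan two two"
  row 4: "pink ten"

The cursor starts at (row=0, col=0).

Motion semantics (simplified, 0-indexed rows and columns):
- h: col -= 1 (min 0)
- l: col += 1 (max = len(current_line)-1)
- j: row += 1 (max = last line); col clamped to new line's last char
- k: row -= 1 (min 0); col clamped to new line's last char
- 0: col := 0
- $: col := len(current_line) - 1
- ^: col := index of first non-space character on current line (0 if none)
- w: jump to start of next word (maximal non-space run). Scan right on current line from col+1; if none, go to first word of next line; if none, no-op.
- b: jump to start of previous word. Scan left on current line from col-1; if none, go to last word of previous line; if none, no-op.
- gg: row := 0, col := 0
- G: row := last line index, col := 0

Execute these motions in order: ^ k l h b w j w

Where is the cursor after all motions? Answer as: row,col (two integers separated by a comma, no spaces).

Answer: 1,6

Derivation:
After 1 (^): row=0 col=0 char='s'
After 2 (k): row=0 col=0 char='s'
After 3 (l): row=0 col=1 char='a'
After 4 (h): row=0 col=0 char='s'
After 5 (b): row=0 col=0 char='s'
After 6 (w): row=0 col=5 char='t'
After 7 (j): row=1 col=5 char='_'
After 8 (w): row=1 col=6 char='p'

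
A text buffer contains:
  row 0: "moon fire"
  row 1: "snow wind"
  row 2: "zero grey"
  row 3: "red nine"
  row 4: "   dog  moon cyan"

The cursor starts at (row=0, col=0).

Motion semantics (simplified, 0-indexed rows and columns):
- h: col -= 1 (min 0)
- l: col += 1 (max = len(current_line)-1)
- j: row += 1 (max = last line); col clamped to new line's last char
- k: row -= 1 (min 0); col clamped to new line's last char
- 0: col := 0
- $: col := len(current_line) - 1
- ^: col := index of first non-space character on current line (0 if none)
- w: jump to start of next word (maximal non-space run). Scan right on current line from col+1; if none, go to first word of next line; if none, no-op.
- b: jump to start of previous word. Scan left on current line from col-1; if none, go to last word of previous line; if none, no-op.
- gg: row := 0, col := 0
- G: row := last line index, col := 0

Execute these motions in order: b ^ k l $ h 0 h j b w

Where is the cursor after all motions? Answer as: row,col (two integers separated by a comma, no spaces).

Answer: 1,0

Derivation:
After 1 (b): row=0 col=0 char='m'
After 2 (^): row=0 col=0 char='m'
After 3 (k): row=0 col=0 char='m'
After 4 (l): row=0 col=1 char='o'
After 5 ($): row=0 col=8 char='e'
After 6 (h): row=0 col=7 char='r'
After 7 (0): row=0 col=0 char='m'
After 8 (h): row=0 col=0 char='m'
After 9 (j): row=1 col=0 char='s'
After 10 (b): row=0 col=5 char='f'
After 11 (w): row=1 col=0 char='s'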